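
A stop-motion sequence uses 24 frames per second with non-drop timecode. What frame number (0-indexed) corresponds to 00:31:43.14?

frame 45686

Total seconds to the label: (0 × 3600 + 31 × 60 + 43) = 1903.
Frame index = 1903 × 24 + 14 = 45686.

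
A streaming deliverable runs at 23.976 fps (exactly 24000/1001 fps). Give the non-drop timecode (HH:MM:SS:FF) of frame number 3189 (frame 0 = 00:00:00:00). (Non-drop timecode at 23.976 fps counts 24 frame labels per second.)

00:02:12:21

3189 ÷ 24 = 132 full seconds, remainder 21 frames.
132 s = 0 h 2 min 12 s.
Timecode: 00:02:12:21.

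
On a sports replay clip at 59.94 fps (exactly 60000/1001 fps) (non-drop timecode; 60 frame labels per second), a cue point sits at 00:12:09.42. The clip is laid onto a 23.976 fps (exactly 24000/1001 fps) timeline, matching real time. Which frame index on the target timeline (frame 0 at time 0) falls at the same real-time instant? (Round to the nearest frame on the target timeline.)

frame 17513

Source frame index: (0×3600 + 12×60 + 9) × 60 + 42 = 43782.
Real time: 43782 / (60000/1001) = 7304297/10000 s.
Target frame: (7304297/10000) × (24000/1001) = 87564/5 ≈ 17512.800 → 17513.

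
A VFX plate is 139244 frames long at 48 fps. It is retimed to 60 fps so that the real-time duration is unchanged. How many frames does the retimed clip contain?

174055 frames

Target frames = source frames × (target rate / source rate) = 139244 × (60)/(48) = 139244 × 5/4 = 174055.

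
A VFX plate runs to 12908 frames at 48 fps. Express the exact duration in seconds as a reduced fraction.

Running time = 12908 ÷ (48) = 12908 × 1/48 = 3227/12 s.

3227/12 seconds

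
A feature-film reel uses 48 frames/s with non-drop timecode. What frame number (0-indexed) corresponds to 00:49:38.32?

142976

Total seconds to the label: (0 × 3600 + 49 × 60 + 38) = 2978.
Frame index = 2978 × 48 + 32 = 142976.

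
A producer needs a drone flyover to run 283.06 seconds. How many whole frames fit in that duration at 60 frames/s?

16983 frames

Frames = 283.06 × 60 = 84918/5 ≈ 16983.6000.
Complete frames: 16983.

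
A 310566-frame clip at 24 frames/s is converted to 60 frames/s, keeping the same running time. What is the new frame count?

776415 frames

Target frames = source frames × (target rate / source rate) = 310566 × (60)/(24) = 310566 × 5/2 = 776415.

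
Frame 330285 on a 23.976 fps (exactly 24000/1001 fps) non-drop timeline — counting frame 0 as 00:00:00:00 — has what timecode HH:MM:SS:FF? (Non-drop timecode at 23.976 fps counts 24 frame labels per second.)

330285 ÷ 24 = 13761 full seconds, remainder 21 frames.
13761 s = 3 h 49 min 21 s.
Timecode: 03:49:21:21.

03:49:21:21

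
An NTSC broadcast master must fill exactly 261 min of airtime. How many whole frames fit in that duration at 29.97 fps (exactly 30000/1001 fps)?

261 min = 15660 s.
Frames = 15660 × 30000/1001 = 469800000/1001 ≈ 469330.6693.
Complete frames: 469330.

469330 frames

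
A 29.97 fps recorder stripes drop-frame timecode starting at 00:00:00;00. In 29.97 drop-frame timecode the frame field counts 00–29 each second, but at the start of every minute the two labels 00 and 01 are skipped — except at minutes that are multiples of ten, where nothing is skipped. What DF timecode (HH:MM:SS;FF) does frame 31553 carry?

00:17:32;25

Ten DF minutes hold 17982 frames, so frame 31553 lies in block 1 (frames 17982–35963) with 13571 frames into that block.
The block's first minute is 1800 frames and the rest 1798 each; 13571 frames reaches minute 7, so 1 × 18 + 7 × 2 = 32 labels have been skipped so far.
Adding those back, label number 31553 + 32 = 31585 at 30 labels/s is 1052 s + 25 f = 0 h 17 min 32 s frame 25, i.e. 00:17:32;25.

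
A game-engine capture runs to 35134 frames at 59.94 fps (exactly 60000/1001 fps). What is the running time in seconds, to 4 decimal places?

Running time = 35134 × 1001/60000 = 17584567/30000 s ≈ 586.1522 s.

586.1522 seconds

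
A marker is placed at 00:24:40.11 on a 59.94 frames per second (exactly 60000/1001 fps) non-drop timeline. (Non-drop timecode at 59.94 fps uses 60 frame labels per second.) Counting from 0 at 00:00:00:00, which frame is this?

Total seconds to the label: (0 × 3600 + 24 × 60 + 40) = 1480.
Frame index = 1480 × 60 + 11 = 88811.

88811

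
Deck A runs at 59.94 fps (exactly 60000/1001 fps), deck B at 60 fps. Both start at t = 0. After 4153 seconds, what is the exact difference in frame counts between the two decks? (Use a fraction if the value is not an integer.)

249180/1001 frames

A emits 60000/1001 × 4153 = 249180000/1001 frames; B emits 60 × 4153 = 249180.
Difference = 249180/1001 frames (≈ 248.9311); B is ahead of A.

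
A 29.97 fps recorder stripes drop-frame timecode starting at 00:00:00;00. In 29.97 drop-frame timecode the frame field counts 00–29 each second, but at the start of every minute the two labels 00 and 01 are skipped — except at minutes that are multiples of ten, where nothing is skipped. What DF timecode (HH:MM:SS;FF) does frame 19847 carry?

Ten DF minutes hold 17982 frames, so frame 19847 lies in block 1 (frames 17982–35963) with 1865 frames into that block.
The block's first minute is 1800 frames and the rest 1798 each; 1865 frames reaches minute 1, so 1 × 18 + 1 × 2 = 20 labels have been skipped so far.
Adding those back, label number 19847 + 20 = 19867 at 30 labels/s is 662 s + 7 f = 0 h 11 min 2 s frame 7, i.e. 00:11:02;07.

00:11:02;07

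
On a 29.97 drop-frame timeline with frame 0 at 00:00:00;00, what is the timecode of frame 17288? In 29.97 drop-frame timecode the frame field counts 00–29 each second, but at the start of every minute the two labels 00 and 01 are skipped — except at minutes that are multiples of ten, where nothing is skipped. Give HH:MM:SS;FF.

00:09:36;26

Each 10-minute DF block holds 10 × 60 × 30 − 9 × 2 = 17982 frames. 17288 ÷ 17982 → 0 full blocks, remainder 17288.
Within the partial block the first minute is 1800 frames and each further minute 1798, so 9 further minute boundaries passed. Total skipped labels = 18 × 0 + 2 × 9 = 18.
Non-drop label index = 17288 + 18 = 17306; at 30 labels/s that is 00:09:36:26, i.e. DF 00:09:36;26.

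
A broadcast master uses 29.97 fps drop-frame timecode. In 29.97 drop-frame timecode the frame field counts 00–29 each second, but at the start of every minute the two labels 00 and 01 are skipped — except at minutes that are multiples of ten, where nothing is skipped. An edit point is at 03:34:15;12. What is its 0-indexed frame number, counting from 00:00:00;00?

385276

As if non-drop at 30 labels/s: (3 × 3600 + 34 × 60 + 15) × 30 + 12 = 385662.
Minute boundaries passed: 214; those not divisible by 10: 214 − 21 = 193; dropped labels = 2 × 193 = 386.
Actual frame index = 385662 − 386 = 385276.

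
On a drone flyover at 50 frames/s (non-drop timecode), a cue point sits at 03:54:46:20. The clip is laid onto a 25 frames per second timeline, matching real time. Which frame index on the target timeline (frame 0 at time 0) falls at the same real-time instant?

Source frame index: (3×3600 + 54×60 + 46) × 50 + 20 = 704320.
Real time: 704320 / (50) = 70432/5 s.
Target frame: (70432/5) × (25) = 352160.

frame 352160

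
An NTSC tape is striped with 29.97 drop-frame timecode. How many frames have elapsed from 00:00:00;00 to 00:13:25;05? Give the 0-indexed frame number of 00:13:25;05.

24131

As if non-drop at 30 labels/s: (0 × 3600 + 13 × 60 + 25) × 30 + 5 = 24155.
Minute boundaries passed: 13; those not divisible by 10: 13 − 1 = 12; dropped labels = 2 × 12 = 24.
Actual frame index = 24155 − 24 = 24131.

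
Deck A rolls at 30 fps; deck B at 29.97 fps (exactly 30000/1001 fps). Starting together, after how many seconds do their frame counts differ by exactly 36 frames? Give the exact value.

1201.2 seconds

The gap grows by |30000/1001 − 30| = 30/1001 frames per second.
Time for a 36-frame gap: 36 ÷ (30/1001) = 1201.2 s.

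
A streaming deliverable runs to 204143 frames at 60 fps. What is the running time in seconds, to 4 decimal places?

3402.3833 seconds

Running time = 204143 × 1/60 = 204143/60 s ≈ 3402.3833 s.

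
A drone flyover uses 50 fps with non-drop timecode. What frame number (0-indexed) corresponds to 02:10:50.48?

392548

Total seconds to the label: (2 × 3600 + 10 × 60 + 50) = 7850.
Frame index = 7850 × 50 + 48 = 392548.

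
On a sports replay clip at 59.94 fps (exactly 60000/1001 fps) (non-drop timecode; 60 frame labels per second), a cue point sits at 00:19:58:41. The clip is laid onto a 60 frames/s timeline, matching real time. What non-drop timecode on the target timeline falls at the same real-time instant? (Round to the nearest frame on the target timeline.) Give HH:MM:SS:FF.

Source frame index: (0×3600 + 19×60 + 58) × 60 + 41 = 71921.
Real time: 71921 / (60000/1001) = 71992921/60000 s.
Target frame: (71992921/60000) × (60) = 71992921/1000 ≈ 71992.921 → 71993.
At 60 labels/s: frame 71993 → 00:19:59:53.

00:19:59:53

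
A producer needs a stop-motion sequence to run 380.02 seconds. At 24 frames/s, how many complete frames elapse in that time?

9120 frames

Frames = 380.02 × 24 = 228012/25 ≈ 9120.4800.
Complete frames: 9120.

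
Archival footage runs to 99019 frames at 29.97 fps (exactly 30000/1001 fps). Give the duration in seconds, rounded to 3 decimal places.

3303.934 seconds

Running time = 99019 × 1001/30000 = 99118019/30000 s ≈ 3303.934 s.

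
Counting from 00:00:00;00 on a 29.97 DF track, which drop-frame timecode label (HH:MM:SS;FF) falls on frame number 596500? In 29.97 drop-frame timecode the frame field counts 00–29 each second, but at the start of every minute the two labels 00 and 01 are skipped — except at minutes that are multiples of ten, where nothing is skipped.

05:31:43;06

Each 10-minute DF block holds 10 × 60 × 30 − 9 × 2 = 17982 frames. 596500 ÷ 17982 → 33 full blocks, remainder 3094.
Within the partial block the first minute is 1800 frames and each further minute 1798, so 1 further minute boundary passed. Total skipped labels = 18 × 33 + 2 × 1 = 596.
Non-drop label index = 596500 + 596 = 597096; at 30 labels/s that is 05:31:43:06, i.e. DF 05:31:43;06.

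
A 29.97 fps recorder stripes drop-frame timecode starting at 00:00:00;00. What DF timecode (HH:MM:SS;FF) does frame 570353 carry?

Each 10-minute DF block holds 10 × 60 × 30 − 9 × 2 = 17982 frames. 570353 ÷ 17982 → 31 full blocks, remainder 12911.
Within the partial block the first minute is 1800 frames and each further minute 1798, so 7 further minute boundaries passed. Total skipped labels = 18 × 31 + 2 × 7 = 572.
Non-drop label index = 570353 + 572 = 570925; at 30 labels/s that is 05:17:10:25, i.e. DF 05:17:10;25.

05:17:10;25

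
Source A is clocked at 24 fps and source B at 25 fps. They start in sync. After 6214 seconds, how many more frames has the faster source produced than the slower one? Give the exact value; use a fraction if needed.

6214 frames

A emits 24 × 6214 = 149136 frames; B emits 25 × 6214 = 155350.
Difference = 6214 frames; B is ahead of A.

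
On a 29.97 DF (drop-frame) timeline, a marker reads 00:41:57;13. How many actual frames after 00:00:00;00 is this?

As if non-drop at 30 labels/s: (0 × 3600 + 41 × 60 + 57) × 30 + 13 = 75523.
Minute boundaries passed: 41; those not divisible by 10: 41 − 4 = 37; dropped labels = 2 × 37 = 74.
Actual frame index = 75523 − 74 = 75449.

75449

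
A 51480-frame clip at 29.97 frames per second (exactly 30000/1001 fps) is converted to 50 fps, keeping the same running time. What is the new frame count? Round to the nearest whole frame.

85886 frames

Frames at target rate = 51480 × (50) / (30000/1001) = 429429/5 ≈ 85885.800.
Nearest whole frame: 85886.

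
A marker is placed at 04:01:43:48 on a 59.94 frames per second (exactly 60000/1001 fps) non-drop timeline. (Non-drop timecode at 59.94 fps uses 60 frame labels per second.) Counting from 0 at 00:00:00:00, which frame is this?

Total seconds to the label: (4 × 3600 + 1 × 60 + 43) = 14503.
Frame index = 14503 × 60 + 48 = 870228.

frame 870228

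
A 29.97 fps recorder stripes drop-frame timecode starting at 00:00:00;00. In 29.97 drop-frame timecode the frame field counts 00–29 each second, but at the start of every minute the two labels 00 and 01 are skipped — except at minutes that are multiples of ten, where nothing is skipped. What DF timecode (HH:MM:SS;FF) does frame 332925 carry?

Ten DF minutes hold 17982 frames, so frame 332925 lies in block 18 (frames 323676–341657) with 9249 frames into that block.
The block's first minute is 1800 frames and the rest 1798 each; 9249 frames reaches minute 5, so 18 × 18 + 5 × 2 = 334 labels have been skipped so far.
Adding those back, label number 332925 + 334 = 333259 at 30 labels/s is 11108 s + 19 f = 3 h 5 min 8 s frame 19, i.e. 03:05:08;19.

03:05:08;19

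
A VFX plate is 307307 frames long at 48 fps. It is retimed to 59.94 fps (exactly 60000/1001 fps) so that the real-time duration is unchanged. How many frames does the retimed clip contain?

Target frames = source frames × (target rate / source rate) = 307307 × (60000/1001)/(48) = 307307 × 1250/1001 = 383750.

383750 frames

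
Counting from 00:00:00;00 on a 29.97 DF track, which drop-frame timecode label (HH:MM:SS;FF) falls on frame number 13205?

00:07:20;19

Ten DF minutes hold 17982 frames, so frame 13205 lies in block 0 (frames 0–17981) with 13205 frames into that block.
The block's first minute is 1800 frames and the rest 1798 each; 13205 frames reaches minute 7, so 0 × 18 + 7 × 2 = 14 labels have been skipped so far.
Adding those back, label number 13205 + 14 = 13219 at 30 labels/s is 440 s + 19 f = 0 h 7 min 20 s frame 19, i.e. 00:07:20;19.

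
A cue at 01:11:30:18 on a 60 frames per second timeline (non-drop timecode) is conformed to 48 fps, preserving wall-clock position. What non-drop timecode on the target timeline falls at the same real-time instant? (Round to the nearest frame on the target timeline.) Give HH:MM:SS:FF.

Source frame index: (1×3600 + 11×60 + 30) × 60 + 18 = 257418.
Real time: 257418 / (60) = 42903/10 s.
Target frame: (42903/10) × (48) = 1029672/5 ≈ 205934.400 → 205934.
At 48 labels/s: frame 205934 → 01:11:30:14.

01:11:30:14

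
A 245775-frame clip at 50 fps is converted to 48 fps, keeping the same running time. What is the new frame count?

Target frames = source frames × (target rate / source rate) = 245775 × (48)/(50) = 245775 × 24/25 = 235944.

235944 frames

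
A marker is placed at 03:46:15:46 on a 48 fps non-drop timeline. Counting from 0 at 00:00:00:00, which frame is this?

Total seconds to the label: (3 × 3600 + 46 × 60 + 15) = 13575.
Frame index = 13575 × 48 + 46 = 651646.

651646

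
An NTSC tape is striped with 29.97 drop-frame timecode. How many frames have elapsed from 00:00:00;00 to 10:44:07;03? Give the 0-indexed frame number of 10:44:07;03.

1158253

Complete 10-minute blocks: 64, each 17982 frames → 1150848.
Remaining 4 whole minutes in the current block: 1800 + 3 × 1798 = 7194 frames.
Within the current minute: 7 × 30 + 3 − 2 = 211 (labels ;00/;01 skipped at this minute). Total = 1150848 + 7194 + 211 = 1158253.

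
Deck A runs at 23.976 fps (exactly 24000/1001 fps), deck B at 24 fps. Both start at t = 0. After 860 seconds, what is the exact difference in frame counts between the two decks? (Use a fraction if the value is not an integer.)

A emits 24000/1001 × 860 = 20640000/1001 frames; B emits 24 × 860 = 20640.
Difference = 20640/1001 frames (≈ 20.6194); B is ahead of A.

20640/1001 frames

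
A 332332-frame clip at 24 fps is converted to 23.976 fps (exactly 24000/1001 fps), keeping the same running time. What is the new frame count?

332000 frames

Target frames = source frames × (target rate / source rate) = 332332 × (24000/1001)/(24) = 332332 × 1000/1001 = 332000.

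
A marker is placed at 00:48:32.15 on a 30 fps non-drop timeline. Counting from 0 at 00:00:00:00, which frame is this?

Total seconds to the label: (0 × 3600 + 48 × 60 + 32) = 2912.
Frame index = 2912 × 30 + 15 = 87375.

frame 87375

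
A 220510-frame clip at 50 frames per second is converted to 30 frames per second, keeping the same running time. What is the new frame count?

Target frames = source frames × (target rate / source rate) = 220510 × (30)/(50) = 220510 × 3/5 = 132306.

132306 frames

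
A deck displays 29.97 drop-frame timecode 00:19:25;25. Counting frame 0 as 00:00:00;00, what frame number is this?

34939

As if non-drop at 30 labels/s: (0 × 3600 + 19 × 60 + 25) × 30 + 25 = 34975.
Minute boundaries passed: 19; those not divisible by 10: 19 − 1 = 18; dropped labels = 2 × 18 = 36.
Actual frame index = 34975 − 36 = 34939.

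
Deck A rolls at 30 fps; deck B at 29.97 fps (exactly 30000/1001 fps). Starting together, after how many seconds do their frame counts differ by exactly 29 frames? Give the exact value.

29029/30 seconds

The gap grows by |30000/1001 − 30| = 30/1001 frames per second.
Time for a 29-frame gap: 29 ÷ (30/1001) = 29029/30 s.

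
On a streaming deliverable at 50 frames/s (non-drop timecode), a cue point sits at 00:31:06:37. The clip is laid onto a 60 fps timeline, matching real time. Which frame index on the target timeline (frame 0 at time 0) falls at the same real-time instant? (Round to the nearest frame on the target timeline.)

Source frame index: (0×3600 + 31×60 + 6) × 50 + 37 = 93337.
Real time: 93337 / (50) = 93337/50 s.
Target frame: (93337/50) × (60) = 560022/5 ≈ 112004.400 → 112004.

frame 112004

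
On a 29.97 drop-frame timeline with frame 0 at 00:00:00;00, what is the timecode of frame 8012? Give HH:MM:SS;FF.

00:04:27;10

Each 10-minute DF block holds 10 × 60 × 30 − 9 × 2 = 17982 frames. 8012 ÷ 17982 → 0 full blocks, remainder 8012.
Within the partial block the first minute is 1800 frames and each further minute 1798, so 4 further minute boundaries passed. Total skipped labels = 18 × 0 + 2 × 4 = 8.
Non-drop label index = 8012 + 8 = 8020; at 30 labels/s that is 00:04:27:10, i.e. DF 00:04:27;10.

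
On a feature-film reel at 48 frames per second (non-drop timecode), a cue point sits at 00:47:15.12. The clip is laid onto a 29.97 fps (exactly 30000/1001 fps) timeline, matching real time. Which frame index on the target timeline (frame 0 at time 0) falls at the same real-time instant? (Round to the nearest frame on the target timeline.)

frame 84973

Source frame index: (0×3600 + 47×60 + 15) × 48 + 12 = 136092.
Real time: 136092 / (48) = 11341/4 s.
Target frame: (11341/4) × (30000/1001) = 7732500/91 ≈ 84972.527 → 84973.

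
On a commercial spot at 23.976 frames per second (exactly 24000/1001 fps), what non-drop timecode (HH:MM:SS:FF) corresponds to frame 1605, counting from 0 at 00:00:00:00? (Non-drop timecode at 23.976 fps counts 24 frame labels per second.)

00:01:06:21

1605 ÷ 24 = 66 full seconds, remainder 21 frames.
66 s = 0 h 1 min 6 s.
Timecode: 00:01:06:21.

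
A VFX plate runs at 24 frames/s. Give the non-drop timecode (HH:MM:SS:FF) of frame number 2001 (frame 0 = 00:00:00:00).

2001 ÷ 24 = 83 full seconds, remainder 9 frames.
83 s = 0 h 1 min 23 s.
Timecode: 00:01:23:09.

00:01:23:09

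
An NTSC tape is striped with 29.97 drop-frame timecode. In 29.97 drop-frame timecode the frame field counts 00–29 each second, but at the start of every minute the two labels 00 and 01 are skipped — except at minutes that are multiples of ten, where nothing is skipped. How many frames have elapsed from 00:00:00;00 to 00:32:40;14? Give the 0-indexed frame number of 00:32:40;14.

Complete 10-minute blocks: 3, each 17982 frames → 53946.
Remaining 2 whole minutes in the current block: 1800 + 1 × 1798 = 3598 frames.
Within the current minute: 40 × 30 + 14 − 2 = 1212 (labels ;00/;01 skipped at this minute). Total = 53946 + 3598 + 1212 = 58756.

58756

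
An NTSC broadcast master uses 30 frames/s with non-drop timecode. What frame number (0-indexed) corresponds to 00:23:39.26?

frame 42596

Total seconds to the label: (0 × 3600 + 23 × 60 + 39) = 1419.
Frame index = 1419 × 30 + 26 = 42596.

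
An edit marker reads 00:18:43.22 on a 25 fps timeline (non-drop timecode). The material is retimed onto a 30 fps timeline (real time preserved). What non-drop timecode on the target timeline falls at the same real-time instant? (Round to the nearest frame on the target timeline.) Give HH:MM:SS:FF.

00:18:43:26

Source frame index: (0×3600 + 18×60 + 43) × 25 + 22 = 28097.
Real time: 28097 / (25) = 28097/25 s.
Target frame: (28097/25) × (30) = 168582/5 ≈ 33716.400 → 33716.
At 30 labels/s: frame 33716 → 00:18:43:26.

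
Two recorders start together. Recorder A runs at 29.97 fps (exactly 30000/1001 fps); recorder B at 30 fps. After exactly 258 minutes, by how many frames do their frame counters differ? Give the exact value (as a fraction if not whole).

258 min = 15480 s.
A emits 30000/1001 × 15480 = 464400000/1001 frames; B emits 30 × 15480 = 464400.
Difference = 464400/1001 frames (≈ 463.9361); B is ahead of A.

464400/1001 frames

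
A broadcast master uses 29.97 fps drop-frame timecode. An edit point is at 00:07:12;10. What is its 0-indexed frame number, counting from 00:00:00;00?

As if non-drop at 30 labels/s: (0 × 3600 + 7 × 60 + 12) × 30 + 10 = 12970.
Minute boundaries passed: 7; those not divisible by 10: 7 − 0 = 7; dropped labels = 2 × 7 = 14.
Actual frame index = 12970 − 14 = 12956.

12956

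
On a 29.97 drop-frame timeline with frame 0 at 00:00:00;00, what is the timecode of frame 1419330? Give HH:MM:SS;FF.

13:09:18;12

Each 10-minute DF block holds 10 × 60 × 30 − 9 × 2 = 17982 frames. 1419330 ÷ 17982 → 78 full blocks, remainder 16734.
Within the partial block the first minute is 1800 frames and each further minute 1798, so 9 further minute boundaries passed. Total skipped labels = 18 × 78 + 2 × 9 = 1422.
Non-drop label index = 1419330 + 1422 = 1420752; at 30 labels/s that is 13:09:18:12, i.e. DF 13:09:18;12.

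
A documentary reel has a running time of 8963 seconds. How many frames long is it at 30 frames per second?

268890 frames

Frames = 8963 × 30 = 268890.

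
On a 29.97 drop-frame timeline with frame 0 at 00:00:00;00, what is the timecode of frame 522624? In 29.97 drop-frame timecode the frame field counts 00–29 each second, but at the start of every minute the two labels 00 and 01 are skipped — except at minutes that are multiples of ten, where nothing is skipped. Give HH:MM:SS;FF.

04:50:38;06

Each 10-minute DF block holds 10 × 60 × 30 − 9 × 2 = 17982 frames. 522624 ÷ 17982 → 29 full blocks, remainder 1146.
Within the partial block the first minute is 1800 frames and each further minute 1798, so 0 further minute boundaries passed. Total skipped labels = 18 × 29 + 2 × 0 = 522.
Non-drop label index = 522624 + 522 = 523146; at 30 labels/s that is 04:50:38:06, i.e. DF 04:50:38;06.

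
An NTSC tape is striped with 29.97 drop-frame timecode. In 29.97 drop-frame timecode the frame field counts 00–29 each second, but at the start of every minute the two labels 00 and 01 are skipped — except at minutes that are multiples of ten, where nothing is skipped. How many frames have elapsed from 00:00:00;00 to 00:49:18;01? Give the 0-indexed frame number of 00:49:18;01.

88651

Complete 10-minute blocks: 4, each 17982 frames → 71928.
Remaining 9 whole minutes in the current block: 1800 + 8 × 1798 = 16184 frames.
Within the current minute: 18 × 30 + 1 − 2 = 539 (labels ;00/;01 skipped at this minute). Total = 71928 + 16184 + 539 = 88651.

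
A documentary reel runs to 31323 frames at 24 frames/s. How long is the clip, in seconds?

1305.125 seconds

Running time = 31323 / (24) = 1305.125 s.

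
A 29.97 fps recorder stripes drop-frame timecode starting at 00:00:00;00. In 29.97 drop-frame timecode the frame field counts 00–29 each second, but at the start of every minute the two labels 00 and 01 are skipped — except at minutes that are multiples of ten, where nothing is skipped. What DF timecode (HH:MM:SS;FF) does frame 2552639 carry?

Ten DF minutes hold 17982 frames, so frame 2552639 lies in block 141 (frames 2535462–2553443) with 17177 frames into that block.
The block's first minute is 1800 frames and the rest 1798 each; 17177 frames reaches minute 9, so 141 × 18 + 9 × 2 = 2556 labels have been skipped so far.
Adding those back, label number 2552639 + 2556 = 2555195 at 30 labels/s is 85173 s + 5 f = 23 h 39 min 33 s frame 5, i.e. 23:39:33;05.

23:39:33;05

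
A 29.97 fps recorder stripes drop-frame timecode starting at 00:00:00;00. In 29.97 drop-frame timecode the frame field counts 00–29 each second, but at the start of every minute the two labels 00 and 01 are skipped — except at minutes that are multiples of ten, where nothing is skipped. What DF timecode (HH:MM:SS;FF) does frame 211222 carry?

Ten DF minutes hold 17982 frames, so frame 211222 lies in block 11 (frames 197802–215783) with 13420 frames into that block.
The block's first minute is 1800 frames and the rest 1798 each; 13420 frames reaches minute 7, so 11 × 18 + 7 × 2 = 212 labels have been skipped so far.
Adding those back, label number 211222 + 212 = 211434 at 30 labels/s is 7047 s + 24 f = 1 h 57 min 27 s frame 24, i.e. 01:57:27;24.

01:57:27;24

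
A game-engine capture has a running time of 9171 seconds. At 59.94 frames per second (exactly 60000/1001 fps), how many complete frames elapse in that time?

Frames = 9171 × 60000/1001 = 550260000/1001 ≈ 549710.2897.
Complete frames: 549710.

549710 frames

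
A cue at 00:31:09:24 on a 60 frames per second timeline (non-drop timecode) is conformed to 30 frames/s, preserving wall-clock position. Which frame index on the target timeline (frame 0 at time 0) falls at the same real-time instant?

Source frame index: (0×3600 + 31×60 + 9) × 60 + 24 = 112164.
Real time: 112164 / (60) = 9347/5 s.
Target frame: (9347/5) × (30) = 56082.

frame 56082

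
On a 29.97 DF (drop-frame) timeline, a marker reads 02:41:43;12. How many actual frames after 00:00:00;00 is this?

290812

As if non-drop at 30 labels/s: (2 × 3600 + 41 × 60 + 43) × 30 + 12 = 291102.
Minute boundaries passed: 161; those not divisible by 10: 161 − 16 = 145; dropped labels = 2 × 145 = 290.
Actual frame index = 291102 − 290 = 290812.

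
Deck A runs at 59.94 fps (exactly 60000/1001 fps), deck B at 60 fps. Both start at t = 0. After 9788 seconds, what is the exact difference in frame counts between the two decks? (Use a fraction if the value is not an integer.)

A emits 60000/1001 × 9788 = 587280000/1001 frames; B emits 60 × 9788 = 587280.
Difference = 587280/1001 frames (≈ 586.6933); B is ahead of A.

587280/1001 frames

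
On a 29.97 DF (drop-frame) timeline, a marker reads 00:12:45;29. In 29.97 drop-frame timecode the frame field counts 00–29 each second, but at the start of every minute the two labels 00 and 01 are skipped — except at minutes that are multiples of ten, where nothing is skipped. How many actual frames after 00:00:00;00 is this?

22957

Complete 10-minute blocks: 1, each 17982 frames → 17982.
Remaining 2 whole minutes in the current block: 1800 + 1 × 1798 = 3598 frames.
Within the current minute: 45 × 30 + 29 − 2 = 1377 (labels ;00/;01 skipped at this minute). Total = 17982 + 3598 + 1377 = 22957.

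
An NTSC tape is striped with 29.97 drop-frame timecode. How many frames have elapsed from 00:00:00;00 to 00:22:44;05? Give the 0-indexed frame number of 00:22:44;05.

40885

Complete 10-minute blocks: 2, each 17982 frames → 35964.
Remaining 2 whole minutes in the current block: 1800 + 1 × 1798 = 3598 frames.
Within the current minute: 44 × 30 + 5 − 2 = 1323 (labels ;00/;01 skipped at this minute). Total = 35964 + 3598 + 1323 = 40885.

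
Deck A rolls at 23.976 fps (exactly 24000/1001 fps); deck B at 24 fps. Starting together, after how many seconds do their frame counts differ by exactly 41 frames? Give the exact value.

41041/24 seconds

The gap grows by |24 − 24000/1001| = 24/1001 frames per second.
Time for a 41-frame gap: 41 ÷ (24/1001) = 41041/24 s.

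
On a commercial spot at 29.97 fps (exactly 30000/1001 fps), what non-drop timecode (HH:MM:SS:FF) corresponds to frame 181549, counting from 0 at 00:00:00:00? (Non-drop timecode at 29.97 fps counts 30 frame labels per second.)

181549 ÷ 30 = 6051 full seconds, remainder 19 frames.
6051 s = 1 h 40 min 51 s.
Timecode: 01:40:51:19.

01:40:51:19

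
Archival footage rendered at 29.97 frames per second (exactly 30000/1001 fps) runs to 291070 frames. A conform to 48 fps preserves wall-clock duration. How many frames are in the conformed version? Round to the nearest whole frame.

Frames at target rate = 291070 × (48) / (30000/1001) = 58272214/125 ≈ 466177.712.
Nearest whole frame: 466178.

466178 frames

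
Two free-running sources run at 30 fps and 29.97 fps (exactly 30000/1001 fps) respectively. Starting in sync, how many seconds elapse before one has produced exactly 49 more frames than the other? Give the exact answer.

The gap grows by |30000/1001 − 30| = 30/1001 frames per second.
Time for a 49-frame gap: 49 ÷ (30/1001) = 49049/30 s.

49049/30 seconds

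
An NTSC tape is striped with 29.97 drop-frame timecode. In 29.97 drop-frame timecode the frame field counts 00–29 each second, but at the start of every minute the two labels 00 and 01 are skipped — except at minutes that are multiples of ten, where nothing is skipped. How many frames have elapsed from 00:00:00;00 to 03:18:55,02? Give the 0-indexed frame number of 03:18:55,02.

Complete 10-minute blocks: 19, each 17982 frames → 341658.
Remaining 8 whole minutes in the current block: 1800 + 7 × 1798 = 14386 frames.
Within the current minute: 55 × 30 + 2 − 2 = 1650 (labels ;00/;01 skipped at this minute). Total = 341658 + 14386 + 1650 = 357694.

357694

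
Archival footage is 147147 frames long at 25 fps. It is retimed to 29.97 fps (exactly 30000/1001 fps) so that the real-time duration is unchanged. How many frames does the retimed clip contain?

176400 frames

Target frames = source frames × (target rate / source rate) = 147147 × (30000/1001)/(25) = 147147 × 1200/1001 = 176400.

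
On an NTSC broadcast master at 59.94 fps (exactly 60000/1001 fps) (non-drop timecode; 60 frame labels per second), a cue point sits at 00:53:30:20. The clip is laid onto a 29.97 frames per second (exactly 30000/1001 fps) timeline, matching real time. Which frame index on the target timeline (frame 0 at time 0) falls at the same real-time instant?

Source frame index: (0×3600 + 53×60 + 30) × 60 + 20 = 192620.
Real time: 192620 / (60000/1001) = 9640631/3000 s.
Target frame: (9640631/3000) × (30000/1001) = 96310.

frame 96310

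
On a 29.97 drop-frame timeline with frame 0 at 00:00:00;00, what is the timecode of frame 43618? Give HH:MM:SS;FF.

Each 10-minute DF block holds 10 × 60 × 30 − 9 × 2 = 17982 frames. 43618 ÷ 17982 → 2 full blocks, remainder 7654.
Within the partial block the first minute is 1800 frames and each further minute 1798, so 4 further minute boundaries passed. Total skipped labels = 18 × 2 + 2 × 4 = 44.
Non-drop label index = 43618 + 44 = 43662; at 30 labels/s that is 00:24:15:12, i.e. DF 00:24:15;12.

00:24:15;12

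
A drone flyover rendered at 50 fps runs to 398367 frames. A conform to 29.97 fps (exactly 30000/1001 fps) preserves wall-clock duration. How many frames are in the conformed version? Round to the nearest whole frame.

Frames at target rate = 398367 × (30000/1001) / (50) = 239020200/1001 ≈ 238781.419.
Nearest whole frame: 238781.

238781 frames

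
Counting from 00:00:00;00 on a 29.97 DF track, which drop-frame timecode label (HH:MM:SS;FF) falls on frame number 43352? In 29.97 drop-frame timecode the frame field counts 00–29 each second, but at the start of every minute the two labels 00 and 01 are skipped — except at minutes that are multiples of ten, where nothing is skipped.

00:24:06;16

Ten DF minutes hold 17982 frames, so frame 43352 lies in block 2 (frames 35964–53945) with 7388 frames into that block.
The block's first minute is 1800 frames and the rest 1798 each; 7388 frames reaches minute 4, so 2 × 18 + 4 × 2 = 44 labels have been skipped so far.
Adding those back, label number 43352 + 44 = 43396 at 30 labels/s is 1446 s + 16 f = 0 h 24 min 6 s frame 16, i.e. 00:24:06;16.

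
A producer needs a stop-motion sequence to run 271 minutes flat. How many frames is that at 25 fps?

271 min = 16260 s.
Frames = 16260 × 25 = 406500.

406500 frames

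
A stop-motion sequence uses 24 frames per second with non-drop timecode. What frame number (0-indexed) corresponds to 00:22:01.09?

Total seconds to the label: (0 × 3600 + 22 × 60 + 1) = 1321.
Frame index = 1321 × 24 + 9 = 31713.

frame 31713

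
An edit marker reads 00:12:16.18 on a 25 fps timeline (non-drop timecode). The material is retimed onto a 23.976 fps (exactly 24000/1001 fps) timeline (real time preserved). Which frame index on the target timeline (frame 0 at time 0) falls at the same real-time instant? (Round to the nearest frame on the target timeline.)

frame 17664

Source frame index: (0×3600 + 12×60 + 16) × 25 + 18 = 18418.
Real time: 18418 / (25) = 18418/25 s.
Target frame: (18418/25) × (24000/1001) = 17681280/1001 ≈ 17663.616 → 17664.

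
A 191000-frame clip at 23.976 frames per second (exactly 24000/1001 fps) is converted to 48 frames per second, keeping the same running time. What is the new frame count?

382382 frames

Target frames = source frames × (target rate / source rate) = 191000 × (48)/(24000/1001) = 191000 × 1001/500 = 382382.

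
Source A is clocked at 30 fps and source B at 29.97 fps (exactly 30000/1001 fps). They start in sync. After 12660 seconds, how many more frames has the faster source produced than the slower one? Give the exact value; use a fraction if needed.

A emits 30 × 12660 = 379800 frames; B emits 30000/1001 × 12660 = 379800000/1001.
Difference = 379800/1001 frames (≈ 379.4206); B is behind A.

379800/1001 frames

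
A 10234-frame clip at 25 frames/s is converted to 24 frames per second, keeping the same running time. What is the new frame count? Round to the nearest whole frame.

9825 frames

Frames at target rate = 10234 × (24) / (25) = 245616/25 ≈ 9824.640.
Nearest whole frame: 9825.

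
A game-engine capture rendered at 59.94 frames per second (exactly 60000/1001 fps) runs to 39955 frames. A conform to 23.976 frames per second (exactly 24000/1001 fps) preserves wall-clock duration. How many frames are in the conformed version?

Target frames = source frames × (target rate / source rate) = 39955 × (24000/1001)/(60000/1001) = 39955 × 2/5 = 15982.

15982 frames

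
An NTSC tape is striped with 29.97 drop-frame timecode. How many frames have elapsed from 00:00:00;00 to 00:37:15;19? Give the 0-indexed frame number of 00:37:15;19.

Complete 10-minute blocks: 3, each 17982 frames → 53946.
Remaining 7 whole minutes in the current block: 1800 + 6 × 1798 = 12588 frames.
Within the current minute: 15 × 30 + 19 − 2 = 467 (labels ;00/;01 skipped at this minute). Total = 53946 + 12588 + 467 = 67001.

67001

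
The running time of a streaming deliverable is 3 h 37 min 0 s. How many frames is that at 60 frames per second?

781200 frames

3 h 37 min 0 s = 13020 s.
Frames = 13020 × 60 = 781200.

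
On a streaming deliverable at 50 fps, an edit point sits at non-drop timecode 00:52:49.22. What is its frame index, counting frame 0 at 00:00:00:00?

158472

Total seconds to the label: (0 × 3600 + 52 × 60 + 49) = 3169.
Frame index = 3169 × 50 + 22 = 158472.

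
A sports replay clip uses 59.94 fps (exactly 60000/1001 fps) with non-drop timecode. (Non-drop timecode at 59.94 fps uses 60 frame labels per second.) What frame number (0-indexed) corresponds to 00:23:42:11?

Total seconds to the label: (0 × 3600 + 23 × 60 + 42) = 1422.
Frame index = 1422 × 60 + 11 = 85331.

85331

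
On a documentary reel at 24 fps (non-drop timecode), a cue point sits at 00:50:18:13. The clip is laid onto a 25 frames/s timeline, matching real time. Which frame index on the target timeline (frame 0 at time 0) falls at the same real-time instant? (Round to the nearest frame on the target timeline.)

frame 75464

Source frame index: (0×3600 + 50×60 + 18) × 24 + 13 = 72445.
Real time: 72445 / (24) = 72445/24 s.
Target frame: (72445/24) × (25) = 1811125/24 ≈ 75463.542 → 75464.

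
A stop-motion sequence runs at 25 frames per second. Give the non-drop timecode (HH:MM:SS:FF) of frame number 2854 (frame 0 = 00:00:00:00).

2854 ÷ 25 = 114 full seconds, remainder 4 frames.
114 s = 0 h 1 min 54 s.
Timecode: 00:01:54:04.

00:01:54:04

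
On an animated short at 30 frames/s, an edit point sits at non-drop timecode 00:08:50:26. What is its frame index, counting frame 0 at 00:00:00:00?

Total seconds to the label: (0 × 3600 + 8 × 60 + 50) = 530.
Frame index = 530 × 30 + 26 = 15926.

15926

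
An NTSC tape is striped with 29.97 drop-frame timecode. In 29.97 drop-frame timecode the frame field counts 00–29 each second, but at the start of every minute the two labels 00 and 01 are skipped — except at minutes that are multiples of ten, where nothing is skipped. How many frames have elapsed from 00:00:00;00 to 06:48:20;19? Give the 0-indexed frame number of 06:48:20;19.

Complete 10-minute blocks: 40, each 17982 frames → 719280.
Remaining 8 whole minutes in the current block: 1800 + 7 × 1798 = 14386 frames.
Within the current minute: 20 × 30 + 19 − 2 = 617 (labels ;00/;01 skipped at this minute). Total = 719280 + 14386 + 617 = 734283.

734283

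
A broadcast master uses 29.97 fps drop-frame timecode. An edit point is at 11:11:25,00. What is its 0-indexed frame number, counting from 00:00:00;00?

As if non-drop at 30 labels/s: (11 × 3600 + 11 × 60 + 25) × 30 + 0 = 1208550.
Minute boundaries passed: 671; those not divisible by 10: 671 − 67 = 604; dropped labels = 2 × 604 = 1208.
Actual frame index = 1208550 − 1208 = 1207342.

1207342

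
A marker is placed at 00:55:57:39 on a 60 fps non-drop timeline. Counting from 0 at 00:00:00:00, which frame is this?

Total seconds to the label: (0 × 3600 + 55 × 60 + 57) = 3357.
Frame index = 3357 × 60 + 39 = 201459.

201459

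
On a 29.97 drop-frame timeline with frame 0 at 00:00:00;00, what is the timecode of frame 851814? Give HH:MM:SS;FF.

07:53:42;06

Ten DF minutes hold 17982 frames, so frame 851814 lies in block 47 (frames 845154–863135) with 6660 frames into that block.
The block's first minute is 1800 frames and the rest 1798 each; 6660 frames reaches minute 3, so 47 × 18 + 3 × 2 = 852 labels have been skipped so far.
Adding those back, label number 851814 + 852 = 852666 at 30 labels/s is 28422 s + 6 f = 7 h 53 min 42 s frame 6, i.e. 07:53:42;06.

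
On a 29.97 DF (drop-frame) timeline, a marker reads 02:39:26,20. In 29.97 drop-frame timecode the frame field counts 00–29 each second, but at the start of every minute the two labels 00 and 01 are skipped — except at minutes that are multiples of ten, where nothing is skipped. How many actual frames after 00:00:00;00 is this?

Complete 10-minute blocks: 15, each 17982 frames → 269730.
Remaining 9 whole minutes in the current block: 1800 + 8 × 1798 = 16184 frames.
Within the current minute: 26 × 30 + 20 − 2 = 798 (labels ;00/;01 skipped at this minute). Total = 269730 + 16184 + 798 = 286712.

286712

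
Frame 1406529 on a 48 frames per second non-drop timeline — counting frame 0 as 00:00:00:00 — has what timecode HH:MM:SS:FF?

1406529 ÷ 48 = 29302 full seconds, remainder 33 frames.
29302 s = 8 h 8 min 22 s.
Timecode: 08:08:22:33.

08:08:22:33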